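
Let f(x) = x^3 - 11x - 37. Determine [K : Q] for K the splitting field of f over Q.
[K : Q] = 6

By the rational root test, any rational root of the monic integer polynomial f(x) = x^3 - 11x - 37 must be an integer dividing the constant term -37, i.e. one of ±{1, 37}. Evaluating: f(1) = -47, f(-1) = -27, f(37) = 50209, f(-37) = -50283; none is 0, so f has no rational root and is therefore irreducible over Q (a cubic with no linear factor over a field is irreducible). For an irreducible cubic, the Galois group is A_3 or S_3 according as the discriminant disc(f) = -4a^3 - 27b^2 = -4·(-11)^3 - 27·(-37)^2 = -31639 is or is not a square in Q. Here disc(f) = -31639 is not a perfect square in Q, so the Galois group of f over Q is not contained in A_3 and must be all of S_3. The splitting field has degree |S_3| = 6 over Q, so [K : Q] = 6.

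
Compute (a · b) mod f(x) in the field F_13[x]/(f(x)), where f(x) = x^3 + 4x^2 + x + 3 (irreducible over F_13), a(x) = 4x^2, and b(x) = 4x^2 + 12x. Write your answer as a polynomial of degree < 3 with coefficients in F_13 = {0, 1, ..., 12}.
a · b ≡ 9x^2 + 7x + 9 (mod f(x))

Multiply in F_13[x]: a(x)·b(x) = (4x^2)·(4x^2 + 12x) = 3x^4 + 9x^3. This has degree ≥ 3, so divide by f(x) over F_13: 3x^4 + 9x^3 = (3x + 10)·(x^3 + 4x^2 + x + 3) + (9x^2 + 7x + 9). Hence a·b ≡ 9x^2 + 7x + 9 (mod f). (F_13[x]/(f) is a field with 13^3 = 2197 elements since f is irreducible of degree 3.)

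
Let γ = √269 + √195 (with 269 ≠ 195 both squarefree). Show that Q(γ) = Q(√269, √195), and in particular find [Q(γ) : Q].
[Q(γ) : Q] = 4 (equivalently, Q(γ) = Q(√269, √195))

Obviously Q(γ) ⊆ Q(√269, √195), and [Q(√269, √195):Q] = 4 (since 269, 195 are distinct squarefree integers > 1 with 52455 not a perfect square). To show equality we compute the minimal polynomial of γ. From γ = √269 + √195: γ^2 = 269 + 2√(52455) + 195 = 464 + 2√(52455), so γ^2 - 464 = 2√(52455); squaring, (γ^2 - 464)^2 = 4·52455, i.e. γ^4 - 928γ^2 + 215296 - 209820 = 0, i.e. γ^4 - 928γ^2 + 5476 = 0. So γ is a root of x^4 - 928x^2 + 5476. This polynomial is irreducible over Q: it has no rational root (each ±√269 ± √195 is irrational), and any factorization into two quadratics over Q would force √(52455) ∈ Q (pairing opposite roots) or √269, √195 ∈ Q (other pairings), all impossible. Hence [Q(γ):Q] = 4 = [Q(√269, √195):Q], so Q(γ) = Q(√269, √195).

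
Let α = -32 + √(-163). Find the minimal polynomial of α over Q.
m_α(x) = x^2 + 64x + 1187

From α + 32 = √(-163), squaring gives (α + 32)^2 = -163, i.e. α^2 + 64α + 1024 = -163, so α^2 + 64α + 1187 = 0. The discriminant of x^2 + 64x + 1187 is (64)^2 - 4·(1187) = 4096 - 4748 = -652, and 4·(-163) is not a perfect square in Q since -163 is squarefree and ≠ 1. Hence x^2 + 64x + 1187 is irreducible over Q and is the minimal polynomial of α.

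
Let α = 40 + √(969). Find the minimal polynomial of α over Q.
m_α(x) = x^2 - 80x + 631

From α - 40 = √(969), squaring gives (α - 40)^2 = 969, i.e. α^2 - 80α + 1600 = 969, so α^2 - 80α + 631 = 0. The discriminant of x^2 - 80x + 631 is (-80)^2 - 4·(631) = 6400 - 2524 = 3876, and 4·(969) is not a perfect square in Q since 969 is squarefree and ≠ 1. Hence x^2 - 80x + 631 is irreducible over Q and is the minimal polynomial of α.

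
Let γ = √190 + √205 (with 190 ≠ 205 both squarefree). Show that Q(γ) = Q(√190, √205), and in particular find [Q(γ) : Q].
[Q(γ) : Q] = 4 (equivalently, Q(γ) = Q(√190, √205))

Obviously Q(γ) ⊆ Q(√190, √205), and [Q(√190, √205):Q] = 4 (since 190, 205 are distinct squarefree integers > 1 with 38950 not a perfect square). To show equality we compute the minimal polynomial of γ. From γ = √190 + √205: γ^2 = 190 + 2√(38950) + 205 = 395 + 2√(38950), so γ^2 - 395 = 2√(38950); squaring, (γ^2 - 395)^2 = 4·38950, i.e. γ^4 - 790γ^2 + 156025 - 155800 = 0, i.e. γ^4 - 790γ^2 + 225 = 0. So γ is a root of x^4 - 790x^2 + 225. This polynomial is irreducible over Q: it has no rational root (each ±√190 ± √205 is irrational), and any factorization into two quadratics over Q would force √(38950) ∈ Q (pairing opposite roots) or √190, √205 ∈ Q (other pairings), all impossible. Hence [Q(γ):Q] = 4 = [Q(√190, √205):Q], so Q(γ) = Q(√190, √205).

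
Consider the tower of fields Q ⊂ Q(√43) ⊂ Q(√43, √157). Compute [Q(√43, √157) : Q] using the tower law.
[Q(√43, √157) : Q] = 4

[Q(√43):Q] = 2 (min poly x^2 - 43, irreducible since 43 is squarefree > 1). For the top step, suppose √157 ∈ Q(√43), say √157 = c + d√43 with c, d ∈ Q. Squaring: 157 = c^2 + 43d^2 + 2cd√43. Since √43 ∉ Q this forces 2cd = 0. If d = 0 then √157 = c ∈ Q, contradicting 157 squarefree > 1. If c = 0 then 157 = 43d^2, so 43·157 = (43d)^2 is a perfect square in Q — but 43·157 = 6751 is not a perfect square (since 43 and 157 are distinct squarefree integers). Contradiction. Hence √157 ∉ Q(√43), so x^2 - 157 stays irreducible over Q(√43) and [Q(√43, √157) : Q(√43)] = 2. By the tower law, [Q(√43, √157) : Q] = 2 · 2 = 4.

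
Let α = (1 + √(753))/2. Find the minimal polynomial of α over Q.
m_α(x) = x^2 - x - 188

From 2α - 1 = √(753), squaring gives (2α - 1)^2 = 753, i.e. 4α^2 - 4α + 1 = 753, so α^2 - α + (1 - 753)/4 = 0. Since 753 ≡ 1 (mod 4), (1 - 753)/4 = -188 ∈ Z. The polynomial x^2 - x - 188 has discriminant 1 - 4·(-188) = 753, which is not a perfect square in Q (d = 753 is squarefree and ≠ 1), so x^2 - x - 188 is irreducible over Q. It is the minimal polynomial of α.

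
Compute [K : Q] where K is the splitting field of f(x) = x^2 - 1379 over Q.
[K : Q] = 2

f(x) = x^2 - 1379 factors as (x - √1379)(x + √1379). The splitting field is K = Q(√1379). Since 1379 is squarefree and > 1, it is not a perfect square, so x^2 - 1379 is irreducible over Q and [Q(√1379) : Q] = 2. Hence [K : Q] = 2.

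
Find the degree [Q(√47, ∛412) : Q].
[Q(√47, ∛412) : Q] = 6

Let L = Q(√47, ∛412). Since Q(√47) ⊂ L and [Q(√47):Q] = 2, the tower law gives 2 | [L:Q]. Likewise Q(∛412) ⊂ L with [Q(∛412):Q] = 3 (because 412 is not a perfect cube), so 3 | [L:Q]. As gcd(2,3) = 1, [L:Q] is divisible by 6. Conversely L is generated over Q by √47 and ∛412, so [L:Q] ≤ 2·3 = 6. Therefore [Q(√47, ∛412) : Q] = 6.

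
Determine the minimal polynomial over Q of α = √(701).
m_α(x) = x^2 - 701

α satisfies α^2 - 701 = 0, so x^2 - 701 annihilates α. Since d = 701 is squarefree and ≠ 1, it is not a perfect square in Q, so x^2 - 701 has no rational root and is therefore irreducible over Q (a degree-2 polynomial over a field is irreducible iff it has no root). Hence m_α(x) = x^2 - 701.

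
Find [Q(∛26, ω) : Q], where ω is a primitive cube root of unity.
[Q(∛26, ω) : Q] = 6

[Q(∛26):Q] = 3 (min poly x^3 - 26, irreducible since 26 is not a perfect cube). [Q(ω):Q] = 2 (min poly x^2 + x + 1). Since Q(∛26) ⊂ R and ω ∉ R, we have ω ∉ Q(∛26), so x^2 + x + 1 remains irreducible over Q(∛26) and [Q(∛26, ω) : Q(∛26)] = 2. By the tower law, [Q(∛26, ω) : Q] = 3 · 2 = 6. (In fact Q(∛26, ω) is the splitting field of x^3 - 26 over Q.)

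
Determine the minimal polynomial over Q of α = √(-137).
m_α(x) = x^2 + 137

α satisfies α^2 + 137 = 0, so x^2 + 137 annihilates α. Since d = -137 is squarefree and ≠ 1, it is not a perfect square in Q, so x^2 + 137 has no rational root and is therefore irreducible over Q (a degree-2 polynomial over a field is irreducible iff it has no root). Hence m_α(x) = x^2 + 137.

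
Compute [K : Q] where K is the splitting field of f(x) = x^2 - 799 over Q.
[K : Q] = 2

f(x) = x^2 - 799 factors as (x - √799)(x + √799). The splitting field is K = Q(√799). Since 799 is squarefree and > 1, it is not a perfect square, so x^2 - 799 is irreducible over Q and [Q(√799) : Q] = 2. Hence [K : Q] = 2.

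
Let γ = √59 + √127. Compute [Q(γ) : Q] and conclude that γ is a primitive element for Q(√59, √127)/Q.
[Q(γ) : Q] = 4 (equivalently, Q(γ) = Q(√59, √127))

Obviously Q(γ) ⊆ Q(√59, √127), and [Q(√59, √127):Q] = 4 (since 59, 127 are distinct squarefree integers > 1 with 7493 not a perfect square). To show equality we compute the minimal polynomial of γ. From γ = √59 + √127: γ^2 = 59 + 2√(7493) + 127 = 186 + 2√(7493), so γ^2 - 186 = 2√(7493); squaring, (γ^2 - 186)^2 = 4·7493, i.e. γ^4 - 372γ^2 + 34596 - 29972 = 0, i.e. γ^4 - 372γ^2 + 4624 = 0. So γ is a root of x^4 - 372x^2 + 4624. This polynomial is irreducible over Q: it has no rational root (each ±√59 ± √127 is irrational), and any factorization into two quadratics over Q would force √(7493) ∈ Q (pairing opposite roots) or √59, √127 ∈ Q (other pairings), all impossible. Hence [Q(γ):Q] = 4 = [Q(√59, √127):Q], so Q(γ) = Q(√59, √127).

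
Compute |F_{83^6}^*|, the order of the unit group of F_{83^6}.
|F_{83^6}^*| = 326940373368

F_{83^6} has 83^6 = 326940373369 elements; its multiplicative group consists of all nonzero elements, so |F_{83^6}^*| = 326940373369 - 1 = 326940373368. (It is cyclic since any finite subgroup of the multiplicative group of a field is cyclic.)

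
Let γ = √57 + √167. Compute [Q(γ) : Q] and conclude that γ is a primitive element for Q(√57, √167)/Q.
[Q(γ) : Q] = 4 (equivalently, Q(γ) = Q(√57, √167))

Obviously Q(γ) ⊆ Q(√57, √167), and [Q(√57, √167):Q] = 4 (since 57, 167 are distinct squarefree integers > 1 with 9519 not a perfect square). To show equality we compute the minimal polynomial of γ. From γ = √57 + √167: γ^2 = 57 + 2√(9519) + 167 = 224 + 2√(9519), so γ^2 - 224 = 2√(9519); squaring, (γ^2 - 224)^2 = 4·9519, i.e. γ^4 - 448γ^2 + 50176 - 38076 = 0, i.e. γ^4 - 448γ^2 + 12100 = 0. So γ is a root of x^4 - 448x^2 + 12100. This polynomial is irreducible over Q: it has no rational root (each ±√57 ± √167 is irrational), and any factorization into two quadratics over Q would force √(9519) ∈ Q (pairing opposite roots) or √57, √167 ∈ Q (other pairings), all impossible. Hence [Q(γ):Q] = 4 = [Q(√57, √167):Q], so Q(γ) = Q(√57, √167).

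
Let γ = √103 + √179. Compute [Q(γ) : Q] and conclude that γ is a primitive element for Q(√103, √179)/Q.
[Q(γ) : Q] = 4 (equivalently, Q(γ) = Q(√103, √179))

Obviously Q(γ) ⊆ Q(√103, √179), and [Q(√103, √179):Q] = 4 (since 103, 179 are distinct squarefree integers > 1 with 18437 not a perfect square). To show equality we compute the minimal polynomial of γ. From γ = √103 + √179: γ^2 = 103 + 2√(18437) + 179 = 282 + 2√(18437), so γ^2 - 282 = 2√(18437); squaring, (γ^2 - 282)^2 = 4·18437, i.e. γ^4 - 564γ^2 + 79524 - 73748 = 0, i.e. γ^4 - 564γ^2 + 5776 = 0. So γ is a root of x^4 - 564x^2 + 5776. This polynomial is irreducible over Q: it has no rational root (each ±√103 ± √179 is irrational), and any factorization into two quadratics over Q would force √(18437) ∈ Q (pairing opposite roots) or √103, √179 ∈ Q (other pairings), all impossible. Hence [Q(γ):Q] = 4 = [Q(√103, √179):Q], so Q(γ) = Q(√103, √179).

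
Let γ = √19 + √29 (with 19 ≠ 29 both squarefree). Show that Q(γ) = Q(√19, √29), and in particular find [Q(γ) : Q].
[Q(γ) : Q] = 4 (equivalently, Q(γ) = Q(√19, √29))

Obviously Q(γ) ⊆ Q(√19, √29), and [Q(√19, √29):Q] = 4 (since 19, 29 are distinct squarefree integers > 1 with 551 not a perfect square). To show equality we compute the minimal polynomial of γ. From γ = √19 + √29: γ^2 = 19 + 2√(551) + 29 = 48 + 2√(551), so γ^2 - 48 = 2√(551); squaring, (γ^2 - 48)^2 = 4·551, i.e. γ^4 - 96γ^2 + 2304 - 2204 = 0, i.e. γ^4 - 96γ^2 + 100 = 0. So γ is a root of x^4 - 96x^2 + 100. This polynomial is irreducible over Q: it has no rational root (each ±√19 ± √29 is irrational), and any factorization into two quadratics over Q would force √(551) ∈ Q (pairing opposite roots) or √19, √29 ∈ Q (other pairings), all impossible. Hence [Q(γ):Q] = 4 = [Q(√19, √29):Q], so Q(γ) = Q(√19, √29).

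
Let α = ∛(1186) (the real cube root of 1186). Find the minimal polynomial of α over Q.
m_α(x) = x^3 - 1186

α satisfies α^3 = 1186, so x^3 - 1186 annihilates α. By the rational root test, a rational root p/q (in lowest terms) of x^3 - 1186 would satisfy p^3 = 1186 q^3, forcing q = 1 and p^3 = 1186; but 1186 is not a perfect cube, contradiction. A monic cubic over Q with no rational root is irreducible (any nontrivial factorization would include a linear factor). Hence x^3 - 1186 is the minimal polynomial of α, and in particular [Q(α):Q] = 3.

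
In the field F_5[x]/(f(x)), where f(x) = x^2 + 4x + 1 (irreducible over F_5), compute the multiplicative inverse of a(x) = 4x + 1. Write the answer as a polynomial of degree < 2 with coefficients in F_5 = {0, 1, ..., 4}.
a(x)^(-1) ≡ x (mod f(x))

Since f is irreducible over F_5, F_5[x]/(f) is a field and a(x) ≠ 0 has an inverse. Apply the extended Euclidean algorithm to f(x) and a(x) in F_5[x]: f(x) = (4x)·a(x) + (1). The last nonzero remainder is the constant 1 = gcd(f, a) in F_5. Back-substituting through the division chain expresses 1 = s(x)·a(x) + t(x)·f(x) with s(x) ≡ x (mod f), so a(x)^(-1) ≡ s(x) = x (mod f). Check: (4x + 1)·(x) = 4x^2 + x ≡ 1 (mod x^2 + 4x + 1).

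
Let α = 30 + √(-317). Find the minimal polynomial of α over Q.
m_α(x) = x^2 - 60x + 1217

From α - 30 = √(-317), squaring gives (α - 30)^2 = -317, i.e. α^2 - 60α + 900 = -317, so α^2 - 60α + 1217 = 0. The discriminant of x^2 - 60x + 1217 is (-60)^2 - 4·(1217) = 3600 - 4868 = -1268, and 4·(-317) is not a perfect square in Q since -317 is squarefree and ≠ 1. Hence x^2 - 60x + 1217 is irreducible over Q and is the minimal polynomial of α.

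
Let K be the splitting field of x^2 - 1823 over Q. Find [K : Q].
[K : Q] = 2

f(x) = x^2 - 1823 factors as (x - √1823)(x + √1823). The splitting field is K = Q(√1823). Since 1823 is squarefree and > 1, it is not a perfect square, so x^2 - 1823 is irreducible over Q and [Q(√1823) : Q] = 2. Hence [K : Q] = 2.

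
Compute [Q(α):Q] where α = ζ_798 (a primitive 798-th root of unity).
[Q(α):Q] = 216

The minimal polynomial of ζ_798 over Q is the 798-th cyclotomic polynomial Φ_798(x), which is irreducible over Q and has degree φ(798) = 216. Hence [Q(α):Q] = φ(798) = 216.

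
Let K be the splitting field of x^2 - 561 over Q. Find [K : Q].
[K : Q] = 2

f(x) = x^2 - 561 factors as (x - √561)(x + √561). The splitting field is K = Q(√561). Since 561 is squarefree and > 1, it is not a perfect square, so x^2 - 561 is irreducible over Q and [Q(√561) : Q] = 2. Hence [K : Q] = 2.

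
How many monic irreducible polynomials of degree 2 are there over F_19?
There are 171 monic irreducible polynomials of degree 2 over F_19

Each element of F_{19^2} that lies in no proper subfield is a root of exactly one monic irreducible of degree 2 over F_19, and each such polynomial has 2 distinct roots in F_{19^2}. By Möbius inversion the count is N_19(2) = (1/2) Σ_{d|2} μ(2/d) · 19^d = (1/2)(μ(2)·19^1 + μ(1)·19^2) = 342/2 = 171.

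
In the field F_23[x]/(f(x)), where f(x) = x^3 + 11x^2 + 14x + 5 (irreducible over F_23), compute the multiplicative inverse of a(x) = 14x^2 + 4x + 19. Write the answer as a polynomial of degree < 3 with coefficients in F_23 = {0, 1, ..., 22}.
a(x)^(-1) ≡ 4x^2 + 6x + 18 (mod f(x))

Since f is irreducible over F_23, F_23[x]/(f) is a field and a(x) ≠ 0 has an inverse. Apply the extended Euclidean algorithm to f(x) and a(x) in F_23[x]: f(x) = (5x + 1)·a(x) + (7x + 9);  a(x) = (2x + 21)·(7x + 9) + (14). The last nonzero remainder is the constant 14 = gcd(f, a) in F_23. Back-substituting through the division chain expresses 14 = s(x)·a(x) + t(x)·f(x) with s(x) ≡ 10x^2 + 15x + 22 (mod f), so (10x^2 + 15x + 22)·a(x) ≡ 14 (mod f). Multiplying by 14^(-1) ≡ 5 in F_23 gives a(x)^(-1) ≡ 5·(10x^2 + 15x + 22) ≡ 4x^2 + 6x + 18 (mod f). Check: (14x^2 + 4x + 19)·(4x^2 + 6x + 18) = 10x^4 + 8x^3 + 7x^2 + 2x + 20 ≡ 1 (mod x^3 + 11x^2 + 14x + 5).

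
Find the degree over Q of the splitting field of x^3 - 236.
[K : Q] = 6

The roots of x^3 - 236 are ∛236, ω∛236, ω^2∛236 where ω = e^(2πi/3) is a primitive cube root of unity, so K = Q(∛236, ω). Now [Q(∛236):Q] = 3 (since 236 is not a perfect cube, x^3 - 236 is irreducible) and [Q(ω):Q] = 2. Both 2 and 3 divide [K:Q], and [K:Q] ≤ 3·2 = 6, so [K:Q] = 6. (Equivalently: Q(∛236) ⊂ R but ω ∉ R, so [K : Q(∛236)] = 2.)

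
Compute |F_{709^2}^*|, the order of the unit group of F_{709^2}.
|F_{709^2}^*| = 502680

F_{709^2} has 709^2 = 502681 elements; its multiplicative group consists of all nonzero elements, so |F_{709^2}^*| = 502681 - 1 = 502680. (It is cyclic since any finite subgroup of the multiplicative group of a field is cyclic.)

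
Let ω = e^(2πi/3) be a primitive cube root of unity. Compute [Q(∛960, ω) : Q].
[Q(∛960, ω) : Q] = 6

[Q(∛960):Q] = 3 (min poly x^3 - 960, irreducible since 960 is not a perfect cube). [Q(ω):Q] = 2 (min poly x^2 + x + 1). Since Q(∛960) ⊂ R and ω ∉ R, we have ω ∉ Q(∛960), so x^2 + x + 1 remains irreducible over Q(∛960) and [Q(∛960, ω) : Q(∛960)] = 2. By the tower law, [Q(∛960, ω) : Q] = 3 · 2 = 6. (In fact Q(∛960, ω) is the splitting field of x^3 - 960 over Q.)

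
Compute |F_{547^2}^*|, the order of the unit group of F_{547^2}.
|F_{547^2}^*| = 299208

F_{547^2} has 547^2 = 299209 elements; its multiplicative group consists of all nonzero elements, so |F_{547^2}^*| = 299209 - 1 = 299208. (It is cyclic since any finite subgroup of the multiplicative group of a field is cyclic.)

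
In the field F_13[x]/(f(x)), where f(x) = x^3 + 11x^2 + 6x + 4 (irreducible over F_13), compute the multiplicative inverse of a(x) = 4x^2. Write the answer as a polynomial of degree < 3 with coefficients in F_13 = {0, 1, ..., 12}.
a(x)^(-1) ≡ 7x^2 + 3x + 8 (mod f(x))

Since f is irreducible over F_13, F_13[x]/(f) is a field and a(x) ≠ 0 has an inverse. Apply the extended Euclidean algorithm to f(x) and a(x) in F_13[x]: f(x) = (10x + 6)·a(x) + (6x + 4);  a(x) = (5x + 1)·(6x + 4) + (9). The last nonzero remainder is the constant 9 = gcd(f, a) in F_13. Back-substituting through the division chain expresses 9 = s(x)·a(x) + t(x)·f(x) with s(x) ≡ 11x^2 + x + 7 (mod f), so (11x^2 + x + 7)·a(x) ≡ 9 (mod f). Multiplying by 9^(-1) ≡ 3 in F_13 gives a(x)^(-1) ≡ 3·(11x^2 + x + 7) ≡ 7x^2 + 3x + 8 (mod f). Check: (4x^2)·(7x^2 + 3x + 8) = 2x^4 + 12x^3 + 6x^2 ≡ 1 (mod x^3 + 11x^2 + 6x + 4).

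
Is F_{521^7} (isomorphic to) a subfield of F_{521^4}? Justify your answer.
No: F_{521^7} is not a subfield of F_{521^4}

F_{p^m} embeds in F_{p^n} iff m | n. Here 7 ∤ 4 (since 4 = 0·7 + 4 with remainder 4 ≠ 0), so F_{521^7} is not a subfield of F_{521^4}. Equivalently: if it were, the tower law would give 7 = [F_{521^7}:F_521] dividing [F_{521^4}:F_521] = 4, contradiction.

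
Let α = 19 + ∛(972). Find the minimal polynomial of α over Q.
m_α(x) = x^3 - 57x^2 + 1083x - 7831

Set β = α - 19 = ∛(972), so β^3 = 972. Then (α - 19)^3 - 972 = 0, i.e. α is a root of g(x) = (x - 19)^3 - 972 = x^3 - 57x^2 + 1083x - 7831. Since g(x) = h(x - 19) where h(x) = x^3 - 972, and h is irreducible over Q (because 972 is not a perfect cube, so h has no rational root, and a monic cubic with no rational root is irreducible), g is also irreducible (irreducibility is preserved under the substitution x → x - 19). Hence m_α(x) = x^3 - 57x^2 + 1083x - 7831.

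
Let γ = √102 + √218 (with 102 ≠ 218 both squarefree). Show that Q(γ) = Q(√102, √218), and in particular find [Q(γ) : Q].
[Q(γ) : Q] = 4 (equivalently, Q(γ) = Q(√102, √218))

Obviously Q(γ) ⊆ Q(√102, √218), and [Q(√102, √218):Q] = 4 (since 102, 218 are distinct squarefree integers > 1 with 22236 not a perfect square). To show equality we compute the minimal polynomial of γ. From γ = √102 + √218: γ^2 = 102 + 2√(22236) + 218 = 320 + 2√(22236), so γ^2 - 320 = 2√(22236); squaring, (γ^2 - 320)^2 = 4·22236, i.e. γ^4 - 640γ^2 + 102400 - 88944 = 0, i.e. γ^4 - 640γ^2 + 13456 = 0. So γ is a root of x^4 - 640x^2 + 13456. This polynomial is irreducible over Q: it has no rational root (each ±√102 ± √218 is irrational), and any factorization into two quadratics over Q would force √(22236) ∈ Q (pairing opposite roots) or √102, √218 ∈ Q (other pairings), all impossible. Hence [Q(γ):Q] = 4 = [Q(√102, √218):Q], so Q(γ) = Q(√102, √218).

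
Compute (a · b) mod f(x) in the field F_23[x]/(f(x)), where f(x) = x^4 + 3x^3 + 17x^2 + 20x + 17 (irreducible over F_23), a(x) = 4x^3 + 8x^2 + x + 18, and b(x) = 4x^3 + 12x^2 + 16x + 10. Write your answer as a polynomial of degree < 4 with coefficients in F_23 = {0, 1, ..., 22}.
a · b ≡ 16x^2 + 16x + 14 (mod f(x))

Multiply in F_23[x]: a(x)·b(x) = (4x^3 + 8x^2 + x + 18)·(4x^3 + 12x^2 + 16x + 10) = 16x^6 + 11x^5 + 3x^4 + 22x^3 + 13x^2 + 22x + 19. This has degree ≥ 4, so divide by f(x) over F_23: 16x^6 + 11x^5 + 3x^4 + 22x^3 + 13x^2 + 22x + 19 = (16x^2 + 9x + 3)·(x^4 + 3x^3 + 17x^2 + 20x + 17) + (16x^2 + 16x + 14). Hence a·b ≡ 16x^2 + 16x + 14 (mod f). (F_23[x]/(f) is a field with 23^4 = 279841 elements since f is irreducible of degree 4.)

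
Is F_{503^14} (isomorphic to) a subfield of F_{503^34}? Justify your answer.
No: F_{503^14} is not a subfield of F_{503^34}

F_{p^m} embeds in F_{p^n} iff m | n. Here 14 ∤ 34 (since 34 = 2·14 + 6 with remainder 6 ≠ 0), so F_{503^14} is not a subfield of F_{503^34}. Equivalently: if it were, the tower law would give 14 = [F_{503^14}:F_503] dividing [F_{503^34}:F_503] = 34, contradiction.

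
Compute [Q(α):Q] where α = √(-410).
[Q(α):Q] = 2

[Q(α):Q] equals the degree of the minimal polynomial of α. Here α^2 = -410 and x^2 + 410 is irreducible (d = -410 is squarefree, ≠ 1, hence not a square), so deg(m_α) = 2. Thus [Q(α):Q] = 2.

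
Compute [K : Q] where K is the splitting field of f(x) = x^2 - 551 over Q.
[K : Q] = 2

f(x) = x^2 - 551 factors as (x - √551)(x + √551). The splitting field is K = Q(√551). Since 551 is squarefree and > 1, it is not a perfect square, so x^2 - 551 is irreducible over Q and [Q(√551) : Q] = 2. Hence [K : Q] = 2.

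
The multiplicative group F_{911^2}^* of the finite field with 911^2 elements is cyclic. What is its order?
|F_{911^2}^*| = 829920

F_{911^2} has 911^2 = 829921 elements; its multiplicative group consists of all nonzero elements, so |F_{911^2}^*| = 829921 - 1 = 829920. (It is cyclic since any finite subgroup of the multiplicative group of a field is cyclic.)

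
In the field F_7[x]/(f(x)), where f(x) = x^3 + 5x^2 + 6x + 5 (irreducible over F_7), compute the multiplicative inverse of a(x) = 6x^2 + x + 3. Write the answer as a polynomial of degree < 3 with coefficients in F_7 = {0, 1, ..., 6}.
a(x)^(-1) ≡ 2x^2 + 6x + 1 (mod f(x))

Since f is irreducible over F_7, F_7[x]/(f) is a field and a(x) ≠ 0 has an inverse. Apply the extended Euclidean algorithm to f(x) and a(x) in F_7[x]: f(x) = (6x + 1)·a(x) + (x + 2);  a(x) = (6x + 3)·(x + 2) + (4). The last nonzero remainder is the constant 4 = gcd(f, a) in F_7. Back-substituting through the division chain expresses 4 = s(x)·a(x) + t(x)·f(x) with s(x) ≡ x^2 + 3x + 4 (mod f), so (x^2 + 3x + 4)·a(x) ≡ 4 (mod f). Multiplying by 4^(-1) ≡ 2 in F_7 gives a(x)^(-1) ≡ 2·(x^2 + 3x + 4) ≡ 2x^2 + 6x + 1 (mod f). Check: (6x^2 + x + 3)·(2x^2 + 6x + 1) = 5x^4 + 3x^3 + 4x^2 + 5x + 3 ≡ 1 (mod x^3 + 5x^2 + 6x + 5).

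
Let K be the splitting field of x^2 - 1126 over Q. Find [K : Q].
[K : Q] = 2

f(x) = x^2 - 1126 factors as (x - √1126)(x + √1126). The splitting field is K = Q(√1126). Since 1126 is squarefree and > 1, it is not a perfect square, so x^2 - 1126 is irreducible over Q and [Q(√1126) : Q] = 2. Hence [K : Q] = 2.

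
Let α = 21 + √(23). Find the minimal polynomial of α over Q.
m_α(x) = x^2 - 42x + 418

From α - 21 = √(23), squaring gives (α - 21)^2 = 23, i.e. α^2 - 42α + 441 = 23, so α^2 - 42α + 418 = 0. The discriminant of x^2 - 42x + 418 is (-42)^2 - 4·(418) = 1764 - 1672 = 92, and 4·(23) is not a perfect square in Q since 23 is squarefree and ≠ 1. Hence x^2 - 42x + 418 is irreducible over Q and is the minimal polynomial of α.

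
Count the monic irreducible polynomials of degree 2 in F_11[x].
There are 55 monic irreducible polynomials of degree 2 over F_11

Each element of F_{11^2} that lies in no proper subfield is a root of exactly one monic irreducible of degree 2 over F_11, and each such polynomial has 2 distinct roots in F_{11^2}. By Möbius inversion the count is N_11(2) = (1/2) Σ_{d|2} μ(2/d) · 11^d = (1/2)(μ(2)·11^1 + μ(1)·11^2) = 110/2 = 55.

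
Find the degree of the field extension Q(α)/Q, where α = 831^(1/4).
[Q(α):Q] = 4

α is a root of x^4 - 831. By Eisenstein's criterion at the prime p = 3 (which divides the constant term 831 but p^2 = 9 does not, since 831 is squarefree), x^4 - 831 is irreducible over Q. Hence [Q(α):Q] = 4.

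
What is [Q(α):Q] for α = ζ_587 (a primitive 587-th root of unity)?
[Q(α):Q] = 586

The minimal polynomial of ζ_587 over Q is the 587-th cyclotomic polynomial Φ_587(x), which is irreducible over Q and has degree φ(587) = 586. Hence [Q(α):Q] = φ(587) = 586.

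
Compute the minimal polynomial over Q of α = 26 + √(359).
m_α(x) = x^2 - 52x + 317

From α - 26 = √(359), squaring gives (α - 26)^2 = 359, i.e. α^2 - 52α + 676 = 359, so α^2 - 52α + 317 = 0. The discriminant of x^2 - 52x + 317 is (-52)^2 - 4·(317) = 2704 - 1268 = 1436, and 4·(359) is not a perfect square in Q since 359 is squarefree and ≠ 1. Hence x^2 - 52x + 317 is irreducible over Q and is the minimal polynomial of α.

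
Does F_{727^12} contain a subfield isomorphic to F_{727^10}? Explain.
No: F_{727^10} is not a subfield of F_{727^12}

F_{p^m} embeds in F_{p^n} iff m | n. Here 10 ∤ 12 (since 12 = 1·10 + 2 with remainder 2 ≠ 0), so F_{727^10} is not a subfield of F_{727^12}. Equivalently: if it were, the tower law would give 10 = [F_{727^10}:F_727] dividing [F_{727^12}:F_727] = 12, contradiction.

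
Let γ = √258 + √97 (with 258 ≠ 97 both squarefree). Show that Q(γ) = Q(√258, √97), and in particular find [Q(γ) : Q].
[Q(γ) : Q] = 4 (equivalently, Q(γ) = Q(√258, √97))

Obviously Q(γ) ⊆ Q(√258, √97), and [Q(√258, √97):Q] = 4 (since 258, 97 are distinct squarefree integers > 1 with 25026 not a perfect square). To show equality we compute the minimal polynomial of γ. From γ = √258 + √97: γ^2 = 258 + 2√(25026) + 97 = 355 + 2√(25026), so γ^2 - 355 = 2√(25026); squaring, (γ^2 - 355)^2 = 4·25026, i.e. γ^4 - 710γ^2 + 126025 - 100104 = 0, i.e. γ^4 - 710γ^2 + 25921 = 0. So γ is a root of x^4 - 710x^2 + 25921. This polynomial is irreducible over Q: it has no rational root (each ±√258 ± √97 is irrational), and any factorization into two quadratics over Q would force √(25026) ∈ Q (pairing opposite roots) or √258, √97 ∈ Q (other pairings), all impossible. Hence [Q(γ):Q] = 4 = [Q(√258, √97):Q], so Q(γ) = Q(√258, √97).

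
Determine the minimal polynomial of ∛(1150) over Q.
m_α(x) = x^3 - 1150

α satisfies α^3 = 1150, so x^3 - 1150 annihilates α. By the rational root test, a rational root p/q (in lowest terms) of x^3 - 1150 would satisfy p^3 = 1150 q^3, forcing q = 1 and p^3 = 1150; but 1150 is not a perfect cube, contradiction. A monic cubic over Q with no rational root is irreducible (any nontrivial factorization would include a linear factor). Hence x^3 - 1150 is the minimal polynomial of α, and in particular [Q(α):Q] = 3.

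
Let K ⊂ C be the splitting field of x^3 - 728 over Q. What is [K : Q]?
[K : Q] = 6

The roots of x^3 - 728 are ∛728, ω∛728, ω^2∛728 where ω = e^(2πi/3) is a primitive cube root of unity, so K = Q(∛728, ω). Now [Q(∛728):Q] = 3 (since 728 is not a perfect cube, x^3 - 728 is irreducible) and [Q(ω):Q] = 2. Both 2 and 3 divide [K:Q], and [K:Q] ≤ 3·2 = 6, so [K:Q] = 6. (Equivalently: Q(∛728) ⊂ R but ω ∉ R, so [K : Q(∛728)] = 2.)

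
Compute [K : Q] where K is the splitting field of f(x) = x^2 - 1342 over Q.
[K : Q] = 2

f(x) = x^2 - 1342 factors as (x - √1342)(x + √1342). The splitting field is K = Q(√1342). Since 1342 is squarefree and > 1, it is not a perfect square, so x^2 - 1342 is irreducible over Q and [Q(√1342) : Q] = 2. Hence [K : Q] = 2.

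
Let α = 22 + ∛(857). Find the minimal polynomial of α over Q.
m_α(x) = x^3 - 66x^2 + 1452x - 11505

Set β = α - 22 = ∛(857), so β^3 = 857. Then (α - 22)^3 - 857 = 0, i.e. α is a root of g(x) = (x - 22)^3 - 857 = x^3 - 66x^2 + 1452x - 11505. Since g(x) = h(x - 22) where h(x) = x^3 - 857, and h is irreducible over Q (because 857 is not a perfect cube, so h has no rational root, and a monic cubic with no rational root is irreducible), g is also irreducible (irreducibility is preserved under the substitution x → x - 22). Hence m_α(x) = x^3 - 66x^2 + 1452x - 11505.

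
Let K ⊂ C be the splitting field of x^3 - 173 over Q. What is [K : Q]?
[K : Q] = 6

The roots of x^3 - 173 are ∛173, ω∛173, ω^2∛173 where ω = e^(2πi/3) is a primitive cube root of unity, so K = Q(∛173, ω). Now [Q(∛173):Q] = 3 (since 173 is not a perfect cube, x^3 - 173 is irreducible) and [Q(ω):Q] = 2. Both 2 and 3 divide [K:Q], and [K:Q] ≤ 3·2 = 6, so [K:Q] = 6. (Equivalently: Q(∛173) ⊂ R but ω ∉ R, so [K : Q(∛173)] = 2.)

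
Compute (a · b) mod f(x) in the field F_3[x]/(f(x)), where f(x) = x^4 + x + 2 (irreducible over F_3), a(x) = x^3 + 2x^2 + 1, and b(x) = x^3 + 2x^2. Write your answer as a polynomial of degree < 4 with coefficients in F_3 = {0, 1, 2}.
a · b ≡ 2x^2 + 1 (mod f(x))

Multiply in F_3[x]: a(x)·b(x) = (x^3 + 2x^2 + 1)·(x^3 + 2x^2) = x^6 + x^5 + x^4 + x^3 + 2x^2. This has degree ≥ 4, so divide by f(x) over F_3: x^6 + x^5 + x^4 + x^3 + 2x^2 = (x^2 + x + 1)·(x^4 + x + 2) + (2x^2 + 1). Hence a·b ≡ 2x^2 + 1 (mod f). (F_3[x]/(f) is a field with 3^4 = 81 elements since f is irreducible of degree 4.)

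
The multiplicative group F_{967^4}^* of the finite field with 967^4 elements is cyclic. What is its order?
|F_{967^4}^*| = 874391437920

F_{967^4} has 967^4 = 874391437921 elements; its multiplicative group consists of all nonzero elements, so |F_{967^4}^*| = 874391437921 - 1 = 874391437920. (It is cyclic since any finite subgroup of the multiplicative group of a field is cyclic.)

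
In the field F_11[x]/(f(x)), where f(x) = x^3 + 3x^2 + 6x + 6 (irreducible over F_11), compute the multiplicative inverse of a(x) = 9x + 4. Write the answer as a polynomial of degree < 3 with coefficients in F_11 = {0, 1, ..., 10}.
a(x)^(-1) ≡ 10x^2 + 6x + 6 (mod f(x))

Since f is irreducible over F_11, F_11[x]/(f) is a field and a(x) ≠ 0 has an inverse. Apply the extended Euclidean algorithm to f(x) and a(x) in F_11[x]: f(x) = (5x^2 + 3x + 3)·a(x) + (5). The last nonzero remainder is the constant 5 = gcd(f, a) in F_11. Back-substituting through the division chain expresses 5 = s(x)·a(x) + t(x)·f(x) with s(x) ≡ 6x^2 + 8x + 8 (mod f), so (6x^2 + 8x + 8)·a(x) ≡ 5 (mod f). Multiplying by 5^(-1) ≡ 9 in F_11 gives a(x)^(-1) ≡ 9·(6x^2 + 8x + 8) ≡ 10x^2 + 6x + 6 (mod f). Check: (9x + 4)·(10x^2 + 6x + 6) = 2x^3 + 6x^2 + x + 2 ≡ 1 (mod x^3 + 3x^2 + 6x + 6).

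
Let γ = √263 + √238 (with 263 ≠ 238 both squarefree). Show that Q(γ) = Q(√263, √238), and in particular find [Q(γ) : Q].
[Q(γ) : Q] = 4 (equivalently, Q(γ) = Q(√263, √238))

Obviously Q(γ) ⊆ Q(√263, √238), and [Q(√263, √238):Q] = 4 (since 263, 238 are distinct squarefree integers > 1 with 62594 not a perfect square). To show equality we compute the minimal polynomial of γ. From γ = √263 + √238: γ^2 = 263 + 2√(62594) + 238 = 501 + 2√(62594), so γ^2 - 501 = 2√(62594); squaring, (γ^2 - 501)^2 = 4·62594, i.e. γ^4 - 1002γ^2 + 251001 - 250376 = 0, i.e. γ^4 - 1002γ^2 + 625 = 0. So γ is a root of x^4 - 1002x^2 + 625. This polynomial is irreducible over Q: it has no rational root (each ±√263 ± √238 is irrational), and any factorization into two quadratics over Q would force √(62594) ∈ Q (pairing opposite roots) or √263, √238 ∈ Q (other pairings), all impossible. Hence [Q(γ):Q] = 4 = [Q(√263, √238):Q], so Q(γ) = Q(√263, √238).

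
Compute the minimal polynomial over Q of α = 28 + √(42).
m_α(x) = x^2 - 56x + 742

From α - 28 = √(42), squaring gives (α - 28)^2 = 42, i.e. α^2 - 56α + 784 = 42, so α^2 - 56α + 742 = 0. The discriminant of x^2 - 56x + 742 is (-56)^2 - 4·(742) = 3136 - 2968 = 168, and 4·(42) is not a perfect square in Q since 42 is squarefree and ≠ 1. Hence x^2 - 56x + 742 is irreducible over Q and is the minimal polynomial of α.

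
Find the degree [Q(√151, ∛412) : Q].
[Q(√151, ∛412) : Q] = 6

Let L = Q(√151, ∛412). Since Q(√151) ⊂ L and [Q(√151):Q] = 2, the tower law gives 2 | [L:Q]. Likewise Q(∛412) ⊂ L with [Q(∛412):Q] = 3 (because 412 is not a perfect cube), so 3 | [L:Q]. As gcd(2,3) = 1, [L:Q] is divisible by 6. Conversely L is generated over Q by √151 and ∛412, so [L:Q] ≤ 2·3 = 6. Therefore [Q(√151, ∛412) : Q] = 6.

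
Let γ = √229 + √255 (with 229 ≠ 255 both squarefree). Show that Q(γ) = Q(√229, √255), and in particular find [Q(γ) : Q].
[Q(γ) : Q] = 4 (equivalently, Q(γ) = Q(√229, √255))

Obviously Q(γ) ⊆ Q(√229, √255), and [Q(√229, √255):Q] = 4 (since 229, 255 are distinct squarefree integers > 1 with 58395 not a perfect square). To show equality we compute the minimal polynomial of γ. From γ = √229 + √255: γ^2 = 229 + 2√(58395) + 255 = 484 + 2√(58395), so γ^2 - 484 = 2√(58395); squaring, (γ^2 - 484)^2 = 4·58395, i.e. γ^4 - 968γ^2 + 234256 - 233580 = 0, i.e. γ^4 - 968γ^2 + 676 = 0. So γ is a root of x^4 - 968x^2 + 676. This polynomial is irreducible over Q: it has no rational root (each ±√229 ± √255 is irrational), and any factorization into two quadratics over Q would force √(58395) ∈ Q (pairing opposite roots) or √229, √255 ∈ Q (other pairings), all impossible. Hence [Q(γ):Q] = 4 = [Q(√229, √255):Q], so Q(γ) = Q(√229, √255).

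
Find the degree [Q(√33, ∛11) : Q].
[Q(√33, ∛11) : Q] = 6

Let L = Q(√33, ∛11). Since Q(√33) ⊂ L and [Q(√33):Q] = 2, the tower law gives 2 | [L:Q]. Likewise Q(∛11) ⊂ L with [Q(∛11):Q] = 3 (because 11 is not a perfect cube), so 3 | [L:Q]. As gcd(2,3) = 1, [L:Q] is divisible by 6. Conversely L is generated over Q by √33 and ∛11, so [L:Q] ≤ 2·3 = 6. Therefore [Q(√33, ∛11) : Q] = 6.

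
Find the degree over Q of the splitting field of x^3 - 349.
[K : Q] = 6

The roots of x^3 - 349 are ∛349, ω∛349, ω^2∛349 where ω = e^(2πi/3) is a primitive cube root of unity, so K = Q(∛349, ω). Now [Q(∛349):Q] = 3 (since 349 is not a perfect cube, x^3 - 349 is irreducible) and [Q(ω):Q] = 2. Both 2 and 3 divide [K:Q], and [K:Q] ≤ 3·2 = 6, so [K:Q] = 6. (Equivalently: Q(∛349) ⊂ R but ω ∉ R, so [K : Q(∛349)] = 2.)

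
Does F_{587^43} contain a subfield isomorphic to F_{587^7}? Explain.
No: F_{587^7} is not a subfield of F_{587^43}

F_{p^m} embeds in F_{p^n} iff m | n. Here 7 ∤ 43 (since 43 = 6·7 + 1 with remainder 1 ≠ 0), so F_{587^7} is not a subfield of F_{587^43}. Equivalently: if it were, the tower law would give 7 = [F_{587^7}:F_587] dividing [F_{587^43}:F_587] = 43, contradiction.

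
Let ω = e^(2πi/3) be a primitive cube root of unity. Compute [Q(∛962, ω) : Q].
[Q(∛962, ω) : Q] = 6

[Q(∛962):Q] = 3 (min poly x^3 - 962, irreducible since 962 is not a perfect cube). [Q(ω):Q] = 2 (min poly x^2 + x + 1). Since Q(∛962) ⊂ R and ω ∉ R, we have ω ∉ Q(∛962), so x^2 + x + 1 remains irreducible over Q(∛962) and [Q(∛962, ω) : Q(∛962)] = 2. By the tower law, [Q(∛962, ω) : Q] = 3 · 2 = 6. (In fact Q(∛962, ω) is the splitting field of x^3 - 962 over Q.)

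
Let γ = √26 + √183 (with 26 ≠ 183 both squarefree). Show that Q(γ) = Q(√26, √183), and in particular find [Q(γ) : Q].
[Q(γ) : Q] = 4 (equivalently, Q(γ) = Q(√26, √183))

Obviously Q(γ) ⊆ Q(√26, √183), and [Q(√26, √183):Q] = 4 (since 26, 183 are distinct squarefree integers > 1 with 4758 not a perfect square). To show equality we compute the minimal polynomial of γ. From γ = √26 + √183: γ^2 = 26 + 2√(4758) + 183 = 209 + 2√(4758), so γ^2 - 209 = 2√(4758); squaring, (γ^2 - 209)^2 = 4·4758, i.e. γ^4 - 418γ^2 + 43681 - 19032 = 0, i.e. γ^4 - 418γ^2 + 24649 = 0. So γ is a root of x^4 - 418x^2 + 24649. This polynomial is irreducible over Q: it has no rational root (each ±√26 ± √183 is irrational), and any factorization into two quadratics over Q would force √(4758) ∈ Q (pairing opposite roots) or √26, √183 ∈ Q (other pairings), all impossible. Hence [Q(γ):Q] = 4 = [Q(√26, √183):Q], so Q(γ) = Q(√26, √183).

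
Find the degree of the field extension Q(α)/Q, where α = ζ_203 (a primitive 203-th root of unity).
[Q(α):Q] = 168

The minimal polynomial of ζ_203 over Q is the 203-th cyclotomic polynomial Φ_203(x), which is irreducible over Q and has degree φ(203) = 168. Hence [Q(α):Q] = φ(203) = 168.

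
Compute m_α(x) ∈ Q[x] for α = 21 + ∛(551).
m_α(x) = x^3 - 63x^2 + 1323x - 9812

Set β = α - 21 = ∛(551), so β^3 = 551. Then (α - 21)^3 - 551 = 0, i.e. α is a root of g(x) = (x - 21)^3 - 551 = x^3 - 63x^2 + 1323x - 9812. Since g(x) = h(x - 21) where h(x) = x^3 - 551, and h is irreducible over Q (because 551 is not a perfect cube, so h has no rational root, and a monic cubic with no rational root is irreducible), g is also irreducible (irreducibility is preserved under the substitution x → x - 21). Hence m_α(x) = x^3 - 63x^2 + 1323x - 9812.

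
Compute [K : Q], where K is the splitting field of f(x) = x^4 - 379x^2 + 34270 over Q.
[K : Q] = 4

Solving the quadratic in x^2: x^2 = (379 ± √(379^2 - 4·34270))/2 = (379 ± √6561)/2 = (379 ± 81)/2, giving x^2 = 230 or x^2 = 149. So f(x) = (x^2 - 230)(x^2 - 149) and the roots of f are ±√230, ±√149. Hence the splitting field is K = Q(√230, √149). Since 230 and 149 are distinct squarefree integers > 1, their product 34270 is not a perfect square, so √149 ∉ Q(√230). By the tower law [K:Q] = [Q(√230,√149):Q(√230)] · [Q(√230):Q] = 2 · 2 = 4.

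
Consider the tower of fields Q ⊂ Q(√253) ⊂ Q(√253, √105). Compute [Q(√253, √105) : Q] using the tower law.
[Q(√253, √105) : Q] = 4

[Q(√253):Q] = 2 (min poly x^2 - 253, irreducible since 253 is squarefree > 1). For the top step, suppose √105 ∈ Q(√253), say √105 = c + d√253 with c, d ∈ Q. Squaring: 105 = c^2 + 253d^2 + 2cd√253. Since √253 ∉ Q this forces 2cd = 0. If d = 0 then √105 = c ∈ Q, contradicting 105 squarefree > 1. If c = 0 then 105 = 253d^2, so 253·105 = (253d)^2 is a perfect square in Q — but 253·105 = 26565 is not a perfect square (since 253 and 105 are distinct squarefree integers). Contradiction. Hence √105 ∉ Q(√253), so x^2 - 105 stays irreducible over Q(√253) and [Q(√253, √105) : Q(√253)] = 2. By the tower law, [Q(√253, √105) : Q] = 2 · 2 = 4.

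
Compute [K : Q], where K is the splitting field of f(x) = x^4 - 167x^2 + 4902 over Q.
[K : Q] = 4

Solving the quadratic in x^2: x^2 = (167 ± √(167^2 - 4·4902))/2 = (167 ± √8281)/2 = (167 ± 91)/2, giving x^2 = 129 or x^2 = 38. So f(x) = (x^2 - 129)(x^2 - 38) and the roots of f are ±√129, ±√38. Hence the splitting field is K = Q(√129, √38). Since 129 and 38 are distinct squarefree integers > 1, their product 4902 is not a perfect square, so √38 ∉ Q(√129). By the tower law [K:Q] = [Q(√129,√38):Q(√129)] · [Q(√129):Q] = 2 · 2 = 4.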